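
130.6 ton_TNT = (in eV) 3.411e+30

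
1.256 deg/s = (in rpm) 0.2093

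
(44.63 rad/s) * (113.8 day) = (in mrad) 4.388e+11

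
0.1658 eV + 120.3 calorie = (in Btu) 0.4771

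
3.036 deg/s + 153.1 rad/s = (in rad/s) 153.2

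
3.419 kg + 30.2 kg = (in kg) 33.62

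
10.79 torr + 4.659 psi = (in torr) 251.7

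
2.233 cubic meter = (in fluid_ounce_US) 7.551e+04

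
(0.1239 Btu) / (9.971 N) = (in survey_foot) 43.01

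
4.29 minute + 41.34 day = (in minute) 5.953e+04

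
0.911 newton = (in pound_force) 0.2048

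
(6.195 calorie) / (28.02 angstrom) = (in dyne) 9.25e+14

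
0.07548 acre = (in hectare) 0.03055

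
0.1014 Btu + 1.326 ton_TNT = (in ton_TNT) 1.326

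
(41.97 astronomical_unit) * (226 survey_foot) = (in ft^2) 4.655e+15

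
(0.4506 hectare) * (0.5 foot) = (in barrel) 4319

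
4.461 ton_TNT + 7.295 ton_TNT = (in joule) 4.919e+10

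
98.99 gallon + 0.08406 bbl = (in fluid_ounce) 1.312e+04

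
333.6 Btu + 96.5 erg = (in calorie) 8.412e+04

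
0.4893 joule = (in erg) 4.893e+06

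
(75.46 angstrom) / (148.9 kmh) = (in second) 1.824e-10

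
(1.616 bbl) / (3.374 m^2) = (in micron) 7.615e+04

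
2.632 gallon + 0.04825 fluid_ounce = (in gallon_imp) 2.192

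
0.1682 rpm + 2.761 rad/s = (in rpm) 26.53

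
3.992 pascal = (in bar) 3.992e-05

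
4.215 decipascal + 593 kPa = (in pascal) 5.93e+05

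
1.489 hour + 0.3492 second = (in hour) 1.489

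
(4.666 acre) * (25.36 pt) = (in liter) 1.689e+05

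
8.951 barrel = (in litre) 1423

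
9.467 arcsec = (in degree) 0.00263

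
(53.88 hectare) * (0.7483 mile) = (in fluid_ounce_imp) 2.284e+13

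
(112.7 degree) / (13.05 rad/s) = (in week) 2.492e-07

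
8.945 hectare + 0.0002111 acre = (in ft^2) 9.628e+05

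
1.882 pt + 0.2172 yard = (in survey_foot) 0.6538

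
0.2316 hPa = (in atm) 0.0002286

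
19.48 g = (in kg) 0.01948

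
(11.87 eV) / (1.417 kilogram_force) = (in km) 1.369e-22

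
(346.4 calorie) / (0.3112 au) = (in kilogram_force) 3.175e-09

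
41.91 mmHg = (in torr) 41.91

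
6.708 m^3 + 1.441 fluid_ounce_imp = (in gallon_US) 1772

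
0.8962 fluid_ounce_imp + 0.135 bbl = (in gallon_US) 5.677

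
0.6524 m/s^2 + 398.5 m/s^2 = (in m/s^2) 399.2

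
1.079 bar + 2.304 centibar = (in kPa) 110.2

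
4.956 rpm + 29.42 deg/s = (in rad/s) 1.032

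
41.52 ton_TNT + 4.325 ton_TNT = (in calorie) 4.584e+10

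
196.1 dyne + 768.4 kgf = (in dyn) 7.535e+08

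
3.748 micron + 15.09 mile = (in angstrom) 2.429e+14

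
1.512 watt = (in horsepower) 0.002028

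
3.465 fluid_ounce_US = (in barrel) 0.0006445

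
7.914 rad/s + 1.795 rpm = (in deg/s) 464.2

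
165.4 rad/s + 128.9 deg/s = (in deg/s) 9606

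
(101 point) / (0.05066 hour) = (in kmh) 0.0007033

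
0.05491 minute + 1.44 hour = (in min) 86.45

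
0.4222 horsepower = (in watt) 314.8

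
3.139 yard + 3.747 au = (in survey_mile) 3.483e+08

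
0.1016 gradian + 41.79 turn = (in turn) 41.79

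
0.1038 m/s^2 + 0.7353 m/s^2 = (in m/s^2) 0.8391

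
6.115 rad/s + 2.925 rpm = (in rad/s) 6.421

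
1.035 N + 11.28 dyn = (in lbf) 0.2327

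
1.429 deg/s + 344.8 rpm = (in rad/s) 36.13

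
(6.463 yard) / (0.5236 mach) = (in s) 0.03315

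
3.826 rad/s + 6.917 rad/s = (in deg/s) 615.5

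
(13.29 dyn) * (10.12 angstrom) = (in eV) 8.395e+05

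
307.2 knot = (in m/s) 158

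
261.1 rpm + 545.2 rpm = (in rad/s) 84.44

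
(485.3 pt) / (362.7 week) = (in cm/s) 7.805e-08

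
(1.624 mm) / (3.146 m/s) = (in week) 8.535e-10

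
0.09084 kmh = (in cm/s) 2.523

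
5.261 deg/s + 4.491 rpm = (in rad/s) 0.5621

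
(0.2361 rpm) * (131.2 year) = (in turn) 1.628e+07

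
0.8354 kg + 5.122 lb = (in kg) 3.159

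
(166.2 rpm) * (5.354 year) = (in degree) 1.684e+11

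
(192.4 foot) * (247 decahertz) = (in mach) 425.4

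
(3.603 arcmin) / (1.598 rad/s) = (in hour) 1.822e-07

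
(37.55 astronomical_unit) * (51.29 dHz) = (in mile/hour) 6.445e+13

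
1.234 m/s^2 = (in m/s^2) 1.234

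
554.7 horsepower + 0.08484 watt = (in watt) 4.136e+05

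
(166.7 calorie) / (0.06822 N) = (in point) 2.898e+07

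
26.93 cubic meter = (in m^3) 26.93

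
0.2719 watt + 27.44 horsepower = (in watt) 2.046e+04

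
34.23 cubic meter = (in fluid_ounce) 1.157e+06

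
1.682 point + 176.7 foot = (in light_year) 5.693e-15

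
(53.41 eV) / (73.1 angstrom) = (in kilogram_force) 1.194e-10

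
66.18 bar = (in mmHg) 4.964e+04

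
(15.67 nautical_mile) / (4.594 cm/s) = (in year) 0.02003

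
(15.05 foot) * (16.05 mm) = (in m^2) 0.07363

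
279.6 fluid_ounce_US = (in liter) 8.269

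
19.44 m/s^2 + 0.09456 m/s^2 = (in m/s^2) 19.53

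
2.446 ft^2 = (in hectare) 2.272e-05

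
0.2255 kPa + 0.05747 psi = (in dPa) 6217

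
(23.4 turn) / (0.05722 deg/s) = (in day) 1.704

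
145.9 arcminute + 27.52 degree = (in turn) 0.0832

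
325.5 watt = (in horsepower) 0.4365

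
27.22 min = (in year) 5.179e-05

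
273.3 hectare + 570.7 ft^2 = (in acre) 675.4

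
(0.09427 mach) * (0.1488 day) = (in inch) 1.625e+07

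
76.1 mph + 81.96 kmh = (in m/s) 56.79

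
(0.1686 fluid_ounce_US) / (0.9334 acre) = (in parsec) 4.278e-26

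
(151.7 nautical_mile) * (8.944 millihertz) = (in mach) 7.38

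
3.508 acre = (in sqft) 1.528e+05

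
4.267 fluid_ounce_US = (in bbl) 0.0007937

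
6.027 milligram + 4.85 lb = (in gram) 2200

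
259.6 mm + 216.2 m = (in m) 216.5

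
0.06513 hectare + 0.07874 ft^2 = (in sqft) 7011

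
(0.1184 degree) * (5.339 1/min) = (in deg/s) 0.01054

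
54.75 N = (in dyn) 5.475e+06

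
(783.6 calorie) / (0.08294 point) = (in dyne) 1.121e+13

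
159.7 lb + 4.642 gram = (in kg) 72.44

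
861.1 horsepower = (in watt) 6.421e+05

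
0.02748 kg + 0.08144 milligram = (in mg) 2.748e+04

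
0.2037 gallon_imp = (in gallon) 0.2446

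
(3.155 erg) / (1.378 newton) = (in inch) 9.014e-06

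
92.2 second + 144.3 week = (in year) 2.767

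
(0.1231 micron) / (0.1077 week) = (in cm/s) 1.89e-10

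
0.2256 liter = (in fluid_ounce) 7.628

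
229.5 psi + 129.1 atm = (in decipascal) 1.466e+08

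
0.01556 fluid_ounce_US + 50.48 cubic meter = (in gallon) 1.334e+04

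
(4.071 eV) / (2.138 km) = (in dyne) 3.051e-17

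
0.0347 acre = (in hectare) 0.01404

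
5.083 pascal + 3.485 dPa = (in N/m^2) 5.431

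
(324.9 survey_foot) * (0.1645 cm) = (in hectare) 1.629e-05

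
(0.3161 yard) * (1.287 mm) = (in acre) 9.192e-08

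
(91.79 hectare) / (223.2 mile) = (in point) 7244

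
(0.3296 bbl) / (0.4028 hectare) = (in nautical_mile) 7.025e-09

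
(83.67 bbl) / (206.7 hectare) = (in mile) 3.999e-09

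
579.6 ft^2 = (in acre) 0.01331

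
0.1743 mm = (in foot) 0.0005719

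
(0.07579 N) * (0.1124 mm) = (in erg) 85.19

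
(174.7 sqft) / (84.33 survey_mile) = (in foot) 0.0003924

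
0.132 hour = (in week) 0.0007857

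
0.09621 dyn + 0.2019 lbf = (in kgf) 0.09158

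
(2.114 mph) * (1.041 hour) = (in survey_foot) 1.162e+04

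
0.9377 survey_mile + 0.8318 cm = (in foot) 4951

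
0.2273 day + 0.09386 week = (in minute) 1273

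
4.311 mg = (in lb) 9.504e-06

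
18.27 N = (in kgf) 1.863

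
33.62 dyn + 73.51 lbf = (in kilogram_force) 33.34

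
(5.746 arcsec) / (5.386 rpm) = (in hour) 1.372e-08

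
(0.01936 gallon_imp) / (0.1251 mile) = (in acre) 1.08e-10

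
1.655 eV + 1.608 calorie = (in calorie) 1.608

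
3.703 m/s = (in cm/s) 370.3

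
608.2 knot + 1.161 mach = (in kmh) 2550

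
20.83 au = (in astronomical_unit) 20.83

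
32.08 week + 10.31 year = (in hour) 9.571e+04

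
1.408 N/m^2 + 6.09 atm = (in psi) 89.5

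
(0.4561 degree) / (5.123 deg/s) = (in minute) 0.001484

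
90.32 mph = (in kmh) 145.4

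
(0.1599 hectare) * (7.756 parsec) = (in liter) 3.827e+23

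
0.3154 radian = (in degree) 18.07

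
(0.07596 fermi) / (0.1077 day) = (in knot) 1.587e-20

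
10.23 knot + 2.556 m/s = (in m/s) 7.819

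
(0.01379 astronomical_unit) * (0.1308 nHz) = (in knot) 0.5245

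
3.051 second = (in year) 9.675e-08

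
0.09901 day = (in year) 0.0002713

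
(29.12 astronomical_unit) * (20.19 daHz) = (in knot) 1.71e+15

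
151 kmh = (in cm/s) 4194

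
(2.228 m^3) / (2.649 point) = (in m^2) 2384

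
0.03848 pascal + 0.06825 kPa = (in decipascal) 682.9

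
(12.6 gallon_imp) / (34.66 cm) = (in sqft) 1.779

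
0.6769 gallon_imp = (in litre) 3.077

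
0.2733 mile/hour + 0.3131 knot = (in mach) 0.0008319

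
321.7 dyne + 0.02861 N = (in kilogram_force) 0.003245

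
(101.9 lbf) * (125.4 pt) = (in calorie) 4.793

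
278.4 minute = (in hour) 4.64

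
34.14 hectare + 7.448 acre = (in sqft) 3.999e+06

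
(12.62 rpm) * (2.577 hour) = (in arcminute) 4.215e+07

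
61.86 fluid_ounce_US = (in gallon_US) 0.4833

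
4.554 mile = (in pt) 2.077e+07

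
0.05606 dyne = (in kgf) 5.717e-08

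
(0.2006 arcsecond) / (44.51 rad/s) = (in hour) 6.069e-12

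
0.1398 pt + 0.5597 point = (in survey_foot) 0.0008096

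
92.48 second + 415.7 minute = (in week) 0.04139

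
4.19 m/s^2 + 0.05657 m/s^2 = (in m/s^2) 4.247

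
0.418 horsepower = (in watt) 311.7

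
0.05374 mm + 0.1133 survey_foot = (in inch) 1.362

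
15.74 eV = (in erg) 2.522e-11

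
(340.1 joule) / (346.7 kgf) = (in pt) 283.6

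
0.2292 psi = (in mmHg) 11.85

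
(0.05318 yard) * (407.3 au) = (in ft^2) 3.189e+13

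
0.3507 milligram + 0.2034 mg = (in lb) 1.222e-06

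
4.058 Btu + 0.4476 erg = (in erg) 4.281e+10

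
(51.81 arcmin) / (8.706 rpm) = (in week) 2.733e-08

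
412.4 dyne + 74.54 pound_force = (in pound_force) 74.54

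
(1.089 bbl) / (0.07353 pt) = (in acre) 1.649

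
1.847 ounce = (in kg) 0.05236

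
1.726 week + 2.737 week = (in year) 0.08559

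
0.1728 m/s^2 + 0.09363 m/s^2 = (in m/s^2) 0.2664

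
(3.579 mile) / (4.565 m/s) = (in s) 1262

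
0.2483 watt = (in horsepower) 0.000333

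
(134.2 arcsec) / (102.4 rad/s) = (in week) 1.051e-11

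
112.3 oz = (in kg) 3.184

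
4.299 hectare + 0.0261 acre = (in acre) 10.65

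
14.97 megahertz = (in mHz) 1.497e+10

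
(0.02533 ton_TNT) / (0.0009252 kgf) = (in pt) 3.311e+13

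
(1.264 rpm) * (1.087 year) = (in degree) 2.6e+08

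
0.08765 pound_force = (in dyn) 3.899e+04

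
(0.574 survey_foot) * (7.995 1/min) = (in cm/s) 2.331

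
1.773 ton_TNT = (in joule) 7.418e+09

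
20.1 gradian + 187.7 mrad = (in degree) 28.84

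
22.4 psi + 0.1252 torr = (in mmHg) 1159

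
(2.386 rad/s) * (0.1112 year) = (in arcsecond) 1.726e+12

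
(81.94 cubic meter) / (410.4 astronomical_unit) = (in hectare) 1.335e-16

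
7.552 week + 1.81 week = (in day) 65.53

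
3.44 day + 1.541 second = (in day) 3.44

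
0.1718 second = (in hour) 4.772e-05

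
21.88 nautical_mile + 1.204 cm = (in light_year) 4.283e-12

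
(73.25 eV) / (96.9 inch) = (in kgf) 4.862e-19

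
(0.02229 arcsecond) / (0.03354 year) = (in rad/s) 1.022e-13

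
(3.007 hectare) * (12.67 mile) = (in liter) 6.131e+11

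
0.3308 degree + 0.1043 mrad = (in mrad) 5.878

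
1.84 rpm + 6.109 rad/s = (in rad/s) 6.302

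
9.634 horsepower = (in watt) 7184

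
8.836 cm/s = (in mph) 0.1977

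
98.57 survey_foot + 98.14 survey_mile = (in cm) 1.58e+07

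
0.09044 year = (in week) 4.716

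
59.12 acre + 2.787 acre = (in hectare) 25.05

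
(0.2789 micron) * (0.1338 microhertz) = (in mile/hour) 8.348e-14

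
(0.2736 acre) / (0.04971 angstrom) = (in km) 2.227e+11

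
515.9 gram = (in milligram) 5.159e+05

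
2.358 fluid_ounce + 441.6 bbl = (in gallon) 1.855e+04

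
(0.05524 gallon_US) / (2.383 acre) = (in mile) 1.347e-11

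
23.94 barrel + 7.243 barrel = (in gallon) 1310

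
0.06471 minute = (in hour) 0.001079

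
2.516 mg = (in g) 0.002516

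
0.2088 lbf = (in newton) 0.9288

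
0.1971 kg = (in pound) 0.4345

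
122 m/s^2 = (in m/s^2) 122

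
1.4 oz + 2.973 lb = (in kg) 1.388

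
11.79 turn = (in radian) 74.08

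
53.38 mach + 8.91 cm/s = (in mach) 53.38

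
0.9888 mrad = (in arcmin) 3.399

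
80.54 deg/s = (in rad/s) 1.406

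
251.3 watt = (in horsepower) 0.337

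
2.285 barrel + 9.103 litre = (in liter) 372.4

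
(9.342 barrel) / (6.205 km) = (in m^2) 0.0002394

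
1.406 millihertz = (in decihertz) 0.01406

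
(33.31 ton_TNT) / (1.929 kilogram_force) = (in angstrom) 7.367e+19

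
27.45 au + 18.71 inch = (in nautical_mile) 2.217e+09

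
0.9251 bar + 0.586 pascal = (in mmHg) 693.9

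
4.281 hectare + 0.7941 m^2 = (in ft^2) 4.608e+05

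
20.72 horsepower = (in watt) 1.545e+04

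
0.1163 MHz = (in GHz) 0.0001163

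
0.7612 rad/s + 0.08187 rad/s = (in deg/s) 48.3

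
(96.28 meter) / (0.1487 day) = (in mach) 2.201e-05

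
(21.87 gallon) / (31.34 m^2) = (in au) 1.766e-14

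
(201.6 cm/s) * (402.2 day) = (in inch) 2.758e+09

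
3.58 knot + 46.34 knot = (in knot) 49.92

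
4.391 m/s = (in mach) 0.0129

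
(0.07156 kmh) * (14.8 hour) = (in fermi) 1.059e+18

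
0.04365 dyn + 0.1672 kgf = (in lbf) 0.3686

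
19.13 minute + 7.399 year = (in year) 7.399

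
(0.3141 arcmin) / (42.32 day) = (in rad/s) 2.499e-11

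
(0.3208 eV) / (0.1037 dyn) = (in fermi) 49.56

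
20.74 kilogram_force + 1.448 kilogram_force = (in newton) 217.6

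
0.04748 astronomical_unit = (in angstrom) 7.103e+19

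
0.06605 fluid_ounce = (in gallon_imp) 0.0004297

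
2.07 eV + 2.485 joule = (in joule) 2.485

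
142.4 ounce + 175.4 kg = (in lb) 395.6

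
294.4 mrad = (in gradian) 18.74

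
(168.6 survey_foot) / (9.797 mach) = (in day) 1.783e-07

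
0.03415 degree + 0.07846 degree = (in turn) 0.0003128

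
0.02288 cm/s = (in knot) 0.0004448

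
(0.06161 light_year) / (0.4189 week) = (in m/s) 2.301e+09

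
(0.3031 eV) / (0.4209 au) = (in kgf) 7.865e-32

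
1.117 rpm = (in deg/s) 6.702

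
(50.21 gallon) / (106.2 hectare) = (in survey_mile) 1.112e-10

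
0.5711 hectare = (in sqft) 6.147e+04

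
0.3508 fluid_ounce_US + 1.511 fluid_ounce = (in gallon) 0.01455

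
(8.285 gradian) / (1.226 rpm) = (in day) 1.173e-05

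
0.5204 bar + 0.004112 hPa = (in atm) 0.5136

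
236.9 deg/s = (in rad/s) 4.135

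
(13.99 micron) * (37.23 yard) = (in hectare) 4.763e-08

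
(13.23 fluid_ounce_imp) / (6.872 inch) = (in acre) 5.322e-07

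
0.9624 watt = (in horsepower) 0.001291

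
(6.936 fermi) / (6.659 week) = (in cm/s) 1.722e-19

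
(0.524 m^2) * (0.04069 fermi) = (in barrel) 1.341e-16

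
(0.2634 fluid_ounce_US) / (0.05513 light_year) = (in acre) 3.691e-24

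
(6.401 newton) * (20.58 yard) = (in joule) 120.5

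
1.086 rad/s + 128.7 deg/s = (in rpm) 31.82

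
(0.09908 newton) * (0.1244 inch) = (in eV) 1.954e+15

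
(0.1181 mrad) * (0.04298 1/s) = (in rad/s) 5.076e-06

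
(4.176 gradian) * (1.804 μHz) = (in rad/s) 1.183e-07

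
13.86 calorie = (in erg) 5.799e+08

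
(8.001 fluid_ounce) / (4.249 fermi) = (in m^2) 5.569e+10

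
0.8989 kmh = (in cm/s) 24.97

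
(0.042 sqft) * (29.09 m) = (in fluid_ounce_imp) 3995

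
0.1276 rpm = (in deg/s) 0.7656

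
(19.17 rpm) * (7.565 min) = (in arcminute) 3.132e+06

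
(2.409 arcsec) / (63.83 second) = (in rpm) 1.747e-06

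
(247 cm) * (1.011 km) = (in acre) 0.6171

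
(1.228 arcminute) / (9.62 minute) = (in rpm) 5.91e-06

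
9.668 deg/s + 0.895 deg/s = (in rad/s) 0.1844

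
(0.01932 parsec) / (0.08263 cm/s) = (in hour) 2.004e+14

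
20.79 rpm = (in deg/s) 124.7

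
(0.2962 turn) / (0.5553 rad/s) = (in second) 3.351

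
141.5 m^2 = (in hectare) 0.01415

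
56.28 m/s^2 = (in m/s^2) 56.28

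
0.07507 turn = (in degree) 27.03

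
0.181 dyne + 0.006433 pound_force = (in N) 0.02862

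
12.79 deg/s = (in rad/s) 0.2232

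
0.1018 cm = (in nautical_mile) 5.497e-07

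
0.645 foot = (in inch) 7.74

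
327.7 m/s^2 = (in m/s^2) 327.7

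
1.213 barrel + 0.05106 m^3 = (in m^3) 0.2439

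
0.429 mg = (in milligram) 0.429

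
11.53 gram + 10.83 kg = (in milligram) 1.084e+07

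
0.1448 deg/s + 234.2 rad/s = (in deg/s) 1.342e+04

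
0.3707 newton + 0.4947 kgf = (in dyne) 5.222e+05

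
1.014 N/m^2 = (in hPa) 0.01014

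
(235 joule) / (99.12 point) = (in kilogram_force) 685.3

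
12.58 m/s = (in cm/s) 1258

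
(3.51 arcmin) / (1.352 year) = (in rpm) 2.287e-10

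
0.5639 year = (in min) 2.964e+05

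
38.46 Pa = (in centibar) 0.03846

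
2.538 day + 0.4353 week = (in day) 5.585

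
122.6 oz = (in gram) 3476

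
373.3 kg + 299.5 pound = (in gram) 5.092e+05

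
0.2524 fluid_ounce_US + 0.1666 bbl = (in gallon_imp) 5.828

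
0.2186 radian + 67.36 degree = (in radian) 1.394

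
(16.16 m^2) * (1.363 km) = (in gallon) 5.819e+06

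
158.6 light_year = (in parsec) 48.63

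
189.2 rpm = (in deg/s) 1135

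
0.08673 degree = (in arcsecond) 312.2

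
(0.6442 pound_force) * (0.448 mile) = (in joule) 2066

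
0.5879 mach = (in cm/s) 2.002e+04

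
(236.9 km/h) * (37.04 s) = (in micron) 2.437e+09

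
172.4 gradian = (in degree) 155.2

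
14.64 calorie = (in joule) 61.25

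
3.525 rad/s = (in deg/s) 202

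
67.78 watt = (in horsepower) 0.09089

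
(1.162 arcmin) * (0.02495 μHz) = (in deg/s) 4.832e-10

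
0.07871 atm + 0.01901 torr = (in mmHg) 59.84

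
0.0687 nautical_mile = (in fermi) 1.272e+17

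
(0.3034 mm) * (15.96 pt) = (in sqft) 1.839e-05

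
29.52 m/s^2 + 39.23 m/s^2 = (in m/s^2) 68.75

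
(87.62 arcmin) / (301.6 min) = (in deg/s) 8.07e-05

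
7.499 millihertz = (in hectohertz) 7.499e-05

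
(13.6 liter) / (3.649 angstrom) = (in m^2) 3.727e+07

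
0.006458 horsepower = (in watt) 4.816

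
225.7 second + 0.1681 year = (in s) 5.301e+06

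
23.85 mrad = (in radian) 0.02385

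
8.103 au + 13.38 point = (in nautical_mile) 6.545e+08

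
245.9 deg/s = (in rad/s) 4.292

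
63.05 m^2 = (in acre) 0.01558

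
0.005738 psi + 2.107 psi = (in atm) 0.1438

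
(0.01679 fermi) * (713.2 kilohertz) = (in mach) 3.517e-14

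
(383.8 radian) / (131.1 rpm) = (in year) 8.865e-07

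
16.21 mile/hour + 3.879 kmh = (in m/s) 8.324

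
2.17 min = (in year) 4.129e-06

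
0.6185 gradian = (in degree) 0.5567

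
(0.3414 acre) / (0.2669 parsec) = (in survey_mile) 1.042e-16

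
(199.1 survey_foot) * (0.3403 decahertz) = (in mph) 462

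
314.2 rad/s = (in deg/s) 1.8e+04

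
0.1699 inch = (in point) 12.23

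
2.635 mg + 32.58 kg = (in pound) 71.83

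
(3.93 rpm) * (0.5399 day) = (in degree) 1.1e+06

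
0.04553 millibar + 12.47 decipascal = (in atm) 5.724e-05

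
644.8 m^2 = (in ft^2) 6941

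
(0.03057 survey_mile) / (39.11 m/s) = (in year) 3.989e-08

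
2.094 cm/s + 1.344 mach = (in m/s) 457.7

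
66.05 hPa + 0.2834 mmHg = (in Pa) 6643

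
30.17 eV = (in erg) 4.834e-11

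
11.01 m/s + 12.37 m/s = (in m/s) 23.38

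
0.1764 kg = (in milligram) 1.764e+05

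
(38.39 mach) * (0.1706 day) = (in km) 1.927e+05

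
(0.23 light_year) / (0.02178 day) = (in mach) 3.396e+09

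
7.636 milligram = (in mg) 7.636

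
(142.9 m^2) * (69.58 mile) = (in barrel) 1.006e+08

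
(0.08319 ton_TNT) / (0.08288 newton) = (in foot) 1.378e+10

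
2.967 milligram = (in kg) 2.967e-06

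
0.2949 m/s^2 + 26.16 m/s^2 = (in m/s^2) 26.45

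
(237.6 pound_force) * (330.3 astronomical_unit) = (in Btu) 4.95e+13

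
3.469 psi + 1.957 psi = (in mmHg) 280.6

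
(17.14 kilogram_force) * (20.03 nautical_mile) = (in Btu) 5910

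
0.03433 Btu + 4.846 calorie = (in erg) 5.65e+08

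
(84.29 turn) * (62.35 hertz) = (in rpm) 3.153e+05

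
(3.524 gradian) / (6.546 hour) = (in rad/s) 2.349e-06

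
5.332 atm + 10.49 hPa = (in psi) 78.51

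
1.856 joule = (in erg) 1.856e+07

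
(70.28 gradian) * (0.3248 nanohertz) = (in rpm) 3.424e-09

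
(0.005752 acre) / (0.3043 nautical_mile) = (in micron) 4.13e+04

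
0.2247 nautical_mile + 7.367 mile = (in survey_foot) 4.026e+04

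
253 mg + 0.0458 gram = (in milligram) 298.8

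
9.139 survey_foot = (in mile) 0.001731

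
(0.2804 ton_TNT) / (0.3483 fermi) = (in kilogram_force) 3.435e+23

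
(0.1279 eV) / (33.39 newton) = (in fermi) 6.137e-07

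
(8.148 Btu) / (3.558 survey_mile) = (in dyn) 1.501e+05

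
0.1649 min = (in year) 3.137e-07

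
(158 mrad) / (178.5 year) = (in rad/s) 2.807e-11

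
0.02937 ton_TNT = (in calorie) 2.937e+07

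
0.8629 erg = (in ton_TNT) 2.062e-17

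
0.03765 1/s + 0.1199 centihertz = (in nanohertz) 3.885e+07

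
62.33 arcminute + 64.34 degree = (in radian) 1.141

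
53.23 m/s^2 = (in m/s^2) 53.23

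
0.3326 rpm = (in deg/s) 1.996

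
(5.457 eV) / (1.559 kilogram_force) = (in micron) 5.719e-14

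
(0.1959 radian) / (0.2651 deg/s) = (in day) 0.00049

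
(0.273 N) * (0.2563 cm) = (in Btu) 6.632e-07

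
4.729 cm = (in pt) 134.1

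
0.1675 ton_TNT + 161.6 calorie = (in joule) 7.008e+08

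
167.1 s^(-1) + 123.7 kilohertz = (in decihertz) 1.239e+06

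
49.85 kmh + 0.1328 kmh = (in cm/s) 1388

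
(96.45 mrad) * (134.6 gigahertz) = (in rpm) 1.24e+11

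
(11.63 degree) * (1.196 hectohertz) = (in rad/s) 24.28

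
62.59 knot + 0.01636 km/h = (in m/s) 32.2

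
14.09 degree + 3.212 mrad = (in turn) 0.03965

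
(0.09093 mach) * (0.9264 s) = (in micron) 2.868e+07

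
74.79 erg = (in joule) 7.479e-06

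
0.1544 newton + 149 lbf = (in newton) 662.9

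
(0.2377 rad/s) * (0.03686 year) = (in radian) 2.763e+05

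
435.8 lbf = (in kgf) 197.7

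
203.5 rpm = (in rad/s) 21.31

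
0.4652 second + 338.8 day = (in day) 338.8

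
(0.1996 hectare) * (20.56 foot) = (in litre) 1.251e+07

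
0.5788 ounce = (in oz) 0.5788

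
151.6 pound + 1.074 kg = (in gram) 6.984e+04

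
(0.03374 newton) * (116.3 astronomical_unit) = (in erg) 5.87e+18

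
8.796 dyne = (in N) 8.796e-05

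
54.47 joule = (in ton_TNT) 1.302e-08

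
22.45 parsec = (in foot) 2.273e+18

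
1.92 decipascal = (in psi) 2.785e-05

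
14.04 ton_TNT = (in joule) 5.874e+10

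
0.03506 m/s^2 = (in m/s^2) 0.03506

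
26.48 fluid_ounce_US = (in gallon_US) 0.2069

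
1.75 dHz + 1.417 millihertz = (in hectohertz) 0.001764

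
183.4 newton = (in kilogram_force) 18.7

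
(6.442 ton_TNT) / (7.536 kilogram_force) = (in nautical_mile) 1.969e+05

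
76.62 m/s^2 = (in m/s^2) 76.62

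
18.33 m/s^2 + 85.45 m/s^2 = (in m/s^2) 103.8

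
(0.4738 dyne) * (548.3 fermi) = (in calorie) 6.209e-19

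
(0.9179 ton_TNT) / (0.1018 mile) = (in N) 2.344e+07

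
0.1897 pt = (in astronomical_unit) 4.473e-16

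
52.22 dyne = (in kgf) 5.325e-05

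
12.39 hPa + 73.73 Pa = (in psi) 0.1904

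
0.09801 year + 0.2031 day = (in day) 35.98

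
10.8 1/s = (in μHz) 1.08e+07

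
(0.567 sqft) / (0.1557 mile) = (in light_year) 2.222e-20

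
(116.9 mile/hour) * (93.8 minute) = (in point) 8.337e+08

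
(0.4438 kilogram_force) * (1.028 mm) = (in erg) 4.474e+04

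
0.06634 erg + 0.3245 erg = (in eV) 2.439e+11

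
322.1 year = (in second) 1.016e+10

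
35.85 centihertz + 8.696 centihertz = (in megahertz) 4.455e-07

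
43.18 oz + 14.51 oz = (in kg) 1.635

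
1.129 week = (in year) 0.02165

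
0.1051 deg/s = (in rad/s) 0.001834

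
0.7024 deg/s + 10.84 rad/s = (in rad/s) 10.85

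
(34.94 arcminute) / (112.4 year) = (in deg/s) 1.643e-10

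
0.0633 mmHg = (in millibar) 0.08439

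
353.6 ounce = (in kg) 10.02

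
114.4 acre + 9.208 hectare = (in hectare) 55.5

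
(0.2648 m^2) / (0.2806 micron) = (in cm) 9.437e+07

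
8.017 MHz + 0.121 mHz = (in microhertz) 8.017e+12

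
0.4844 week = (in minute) 4883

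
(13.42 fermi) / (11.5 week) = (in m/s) 1.929e-21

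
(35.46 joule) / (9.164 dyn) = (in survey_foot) 1.27e+06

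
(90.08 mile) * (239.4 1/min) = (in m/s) 5.784e+05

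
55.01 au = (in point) 2.333e+16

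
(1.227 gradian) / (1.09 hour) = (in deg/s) 0.0002814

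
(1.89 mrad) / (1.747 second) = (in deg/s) 0.06199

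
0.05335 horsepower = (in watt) 39.78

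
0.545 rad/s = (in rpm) 5.204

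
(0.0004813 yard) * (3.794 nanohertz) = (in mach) 4.904e-15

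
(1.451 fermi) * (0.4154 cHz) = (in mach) 1.77e-20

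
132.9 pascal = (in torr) 0.9968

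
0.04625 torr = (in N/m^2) 6.166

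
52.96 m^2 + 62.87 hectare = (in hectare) 62.88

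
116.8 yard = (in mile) 0.06636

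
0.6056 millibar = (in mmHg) 0.4542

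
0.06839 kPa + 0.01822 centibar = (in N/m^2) 86.61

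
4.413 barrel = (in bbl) 4.413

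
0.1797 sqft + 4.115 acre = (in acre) 4.115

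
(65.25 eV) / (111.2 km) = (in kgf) 9.587e-24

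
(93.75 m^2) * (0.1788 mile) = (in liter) 2.698e+07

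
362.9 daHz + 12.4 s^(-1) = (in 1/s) 3641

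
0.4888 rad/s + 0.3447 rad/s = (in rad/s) 0.8335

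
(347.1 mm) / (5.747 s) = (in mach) 0.0001774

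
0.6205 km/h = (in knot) 0.335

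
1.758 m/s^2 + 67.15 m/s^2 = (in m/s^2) 68.91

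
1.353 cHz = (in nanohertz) 1.353e+07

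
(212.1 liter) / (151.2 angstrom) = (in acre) 3466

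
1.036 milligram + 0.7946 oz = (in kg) 0.02253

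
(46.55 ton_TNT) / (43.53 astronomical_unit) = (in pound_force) 0.006724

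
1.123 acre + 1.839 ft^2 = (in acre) 1.123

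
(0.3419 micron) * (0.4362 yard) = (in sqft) 1.468e-06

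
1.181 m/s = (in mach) 0.003468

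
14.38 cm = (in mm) 143.8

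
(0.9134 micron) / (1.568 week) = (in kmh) 3.467e-12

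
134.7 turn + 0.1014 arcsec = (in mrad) 8.463e+05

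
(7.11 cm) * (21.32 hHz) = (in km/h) 545.7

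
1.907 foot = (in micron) 5.813e+05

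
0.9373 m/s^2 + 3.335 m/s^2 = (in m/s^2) 4.272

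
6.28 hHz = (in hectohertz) 6.28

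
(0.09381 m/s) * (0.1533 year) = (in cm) 4.535e+07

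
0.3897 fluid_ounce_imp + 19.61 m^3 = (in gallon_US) 5180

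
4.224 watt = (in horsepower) 0.005664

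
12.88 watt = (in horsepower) 0.01727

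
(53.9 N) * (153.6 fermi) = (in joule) 8.279e-12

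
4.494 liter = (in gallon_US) 1.187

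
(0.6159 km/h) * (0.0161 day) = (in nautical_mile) 0.1285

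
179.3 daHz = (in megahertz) 0.001793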